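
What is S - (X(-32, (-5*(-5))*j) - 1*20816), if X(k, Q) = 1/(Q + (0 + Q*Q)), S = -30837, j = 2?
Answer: -25553551/2550 ≈ -10021.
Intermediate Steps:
X(k, Q) = 1/(Q + Q²) (X(k, Q) = 1/(Q + (0 + Q²)) = 1/(Q + Q²))
S - (X(-32, (-5*(-5))*j) - 1*20816) = -30837 - (1/(((-5*(-5)*2))*(1 - 5*(-5)*2)) - 1*20816) = -30837 - (1/(((25*2))*(1 + 25*2)) - 20816) = -30837 - (1/(50*(1 + 50)) - 20816) = -30837 - ((1/50)/51 - 20816) = -30837 - ((1/50)*(1/51) - 20816) = -30837 - (1/2550 - 20816) = -30837 - 1*(-53080799/2550) = -30837 + 53080799/2550 = -25553551/2550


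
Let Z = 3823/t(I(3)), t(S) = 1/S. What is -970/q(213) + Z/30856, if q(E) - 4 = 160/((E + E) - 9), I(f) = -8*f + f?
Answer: -450989313/2014456 ≈ -223.88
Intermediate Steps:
I(f) = -7*f
q(E) = 4 + 160/(-9 + 2*E) (q(E) = 4 + 160/((E + E) - 9) = 4 + 160/(2*E - 9) = 4 + 160/(-9 + 2*E))
Z = -80283 (Z = 3823/(1/(-7*3)) = 3823/(1/(-21)) = 3823/(-1/21) = 3823*(-21) = -80283)
-970/q(213) + Z/30856 = -970*(-9 + 2*213)/(4*(31 + 2*213)) - 80283/30856 = -970*(-9 + 426)/(4*(31 + 426)) - 80283*1/30856 = -970/(4*457/417) - 11469/4408 = -970/(4*(1/417)*457) - 11469/4408 = -970/1828/417 - 11469/4408 = -970*417/1828 - 11469/4408 = -202245/914 - 11469/4408 = -450989313/2014456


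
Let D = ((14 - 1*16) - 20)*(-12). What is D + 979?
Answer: 1243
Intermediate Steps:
D = 264 (D = ((14 - 16) - 20)*(-12) = (-2 - 20)*(-12) = -22*(-12) = 264)
D + 979 = 264 + 979 = 1243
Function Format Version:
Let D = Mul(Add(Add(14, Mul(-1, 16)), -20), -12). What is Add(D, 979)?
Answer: 1243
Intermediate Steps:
D = 264 (D = Mul(Add(Add(14, -16), -20), -12) = Mul(Add(-2, -20), -12) = Mul(-22, -12) = 264)
Add(D, 979) = Add(264, 979) = 1243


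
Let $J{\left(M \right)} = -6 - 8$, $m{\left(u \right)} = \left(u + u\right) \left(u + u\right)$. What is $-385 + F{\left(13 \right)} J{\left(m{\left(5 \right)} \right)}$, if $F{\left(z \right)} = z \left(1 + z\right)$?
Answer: $-2933$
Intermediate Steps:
$m{\left(u \right)} = 4 u^{2}$ ($m{\left(u \right)} = 2 u 2 u = 4 u^{2}$)
$J{\left(M \right)} = -14$
$-385 + F{\left(13 \right)} J{\left(m{\left(5 \right)} \right)} = -385 + 13 \left(1 + 13\right) \left(-14\right) = -385 + 13 \cdot 14 \left(-14\right) = -385 + 182 \left(-14\right) = -385 - 2548 = -2933$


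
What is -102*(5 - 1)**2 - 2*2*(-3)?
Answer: -1620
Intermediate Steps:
-102*(5 - 1)**2 - 2*2*(-3) = -102*4**2 - 4*(-3) = -102*16 + 12 = -1632 + 12 = -1620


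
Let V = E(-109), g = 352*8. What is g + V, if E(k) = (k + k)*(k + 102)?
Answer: 4342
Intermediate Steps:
g = 2816
E(k) = 2*k*(102 + k) (E(k) = (2*k)*(102 + k) = 2*k*(102 + k))
V = 1526 (V = 2*(-109)*(102 - 109) = 2*(-109)*(-7) = 1526)
g + V = 2816 + 1526 = 4342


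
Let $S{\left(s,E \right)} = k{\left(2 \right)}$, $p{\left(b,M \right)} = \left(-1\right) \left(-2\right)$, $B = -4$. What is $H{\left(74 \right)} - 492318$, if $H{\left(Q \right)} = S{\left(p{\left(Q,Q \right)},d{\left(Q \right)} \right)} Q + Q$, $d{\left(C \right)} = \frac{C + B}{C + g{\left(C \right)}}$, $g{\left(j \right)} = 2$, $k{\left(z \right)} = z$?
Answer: $-492096$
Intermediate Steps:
$p{\left(b,M \right)} = 2$
$d{\left(C \right)} = \frac{-4 + C}{2 + C}$ ($d{\left(C \right)} = \frac{C - 4}{C + 2} = \frac{-4 + C}{2 + C}$)
$S{\left(s,E \right)} = 2$
$H{\left(Q \right)} = 3 Q$ ($H{\left(Q \right)} = 2 Q + Q = 3 Q$)
$H{\left(74 \right)} - 492318 = 3 \cdot 74 - 492318 = 222 - 492318 = -492096$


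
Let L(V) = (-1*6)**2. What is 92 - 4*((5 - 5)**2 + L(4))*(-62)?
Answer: 9020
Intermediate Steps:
L(V) = 36 (L(V) = (-6)**2 = 36)
92 - 4*((5 - 5)**2 + L(4))*(-62) = 92 - 4*((5 - 5)**2 + 36)*(-62) = 92 - 4*(0**2 + 36)*(-62) = 92 - 4*(0 + 36)*(-62) = 92 - 4*36*(-62) = 92 - 144*(-62) = 92 + 8928 = 9020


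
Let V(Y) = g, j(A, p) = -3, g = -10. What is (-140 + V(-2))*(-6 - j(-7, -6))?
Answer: 450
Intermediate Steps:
V(Y) = -10
(-140 + V(-2))*(-6 - j(-7, -6)) = (-140 - 10)*(-6 - 1*(-3)) = -150*(-6 + 3) = -150*(-3) = 450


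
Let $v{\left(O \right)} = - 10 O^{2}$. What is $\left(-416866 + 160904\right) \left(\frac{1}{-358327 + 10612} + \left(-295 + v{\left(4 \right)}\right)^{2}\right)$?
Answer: $- \frac{18425603199224788}{347715} \approx -5.2991 \cdot 10^{10}$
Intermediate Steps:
$\left(-416866 + 160904\right) \left(\frac{1}{-358327 + 10612} + \left(-295 + v{\left(4 \right)}\right)^{2}\right) = \left(-416866 + 160904\right) \left(\frac{1}{-358327 + 10612} + \left(-295 - 10 \cdot 4^{2}\right)^{2}\right) = - 255962 \left(\frac{1}{-347715} + \left(-295 - 160\right)^{2}\right) = - 255962 \left(- \frac{1}{347715} + \left(-295 - 160\right)^{2}\right) = - 255962 \left(- \frac{1}{347715} + \left(-455\right)^{2}\right) = - 255962 \left(- \frac{1}{347715} + 207025\right) = \left(-255962\right) \frac{71985697874}{347715} = - \frac{18425603199224788}{347715}$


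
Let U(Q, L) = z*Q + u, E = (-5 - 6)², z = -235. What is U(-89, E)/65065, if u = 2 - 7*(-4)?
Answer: 4189/13013 ≈ 0.32191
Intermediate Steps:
u = 30 (u = 2 + 28 = 30)
E = 121 (E = (-11)² = 121)
U(Q, L) = 30 - 235*Q (U(Q, L) = -235*Q + 30 = 30 - 235*Q)
U(-89, E)/65065 = (30 - 235*(-89))/65065 = (30 + 20915)*(1/65065) = 20945*(1/65065) = 4189/13013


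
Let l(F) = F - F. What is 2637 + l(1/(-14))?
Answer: 2637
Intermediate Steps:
l(F) = 0
2637 + l(1/(-14)) = 2637 + 0 = 2637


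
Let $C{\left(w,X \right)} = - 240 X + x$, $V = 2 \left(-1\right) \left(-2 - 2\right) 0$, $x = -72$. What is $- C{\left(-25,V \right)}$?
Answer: $72$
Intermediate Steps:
$V = 0$ ($V = - 2 \left(\left(-4\right) 0\right) = \left(-2\right) 0 = 0$)
$C{\left(w,X \right)} = -72 - 240 X$ ($C{\left(w,X \right)} = - 240 X - 72 = -72 - 240 X$)
$- C{\left(-25,V \right)} = - (-72 - 0) = - (-72 + 0) = \left(-1\right) \left(-72\right) = 72$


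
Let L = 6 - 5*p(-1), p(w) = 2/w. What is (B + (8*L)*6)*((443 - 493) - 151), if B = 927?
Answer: -340695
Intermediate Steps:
L = 16 (L = 6 - 10/(-1) = 6 - 10*(-1) = 6 - 5*(-2) = 6 + 10 = 16)
(B + (8*L)*6)*((443 - 493) - 151) = (927 + (8*16)*6)*((443 - 493) - 151) = (927 + 128*6)*(-50 - 151) = (927 + 768)*(-201) = 1695*(-201) = -340695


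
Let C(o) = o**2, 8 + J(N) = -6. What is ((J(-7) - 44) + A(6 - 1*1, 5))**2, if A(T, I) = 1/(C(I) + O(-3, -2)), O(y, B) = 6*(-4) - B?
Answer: 29929/9 ≈ 3325.4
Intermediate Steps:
J(N) = -14 (J(N) = -8 - 6 = -14)
O(y, B) = -24 - B
A(T, I) = 1/(-22 + I**2) (A(T, I) = 1/(I**2 + (-24 - 1*(-2))) = 1/(I**2 + (-24 + 2)) = 1/(I**2 - 22) = 1/(-22 + I**2))
((J(-7) - 44) + A(6 - 1*1, 5))**2 = ((-14 - 44) + 1/(-22 + 5**2))**2 = (-58 + 1/(-22 + 25))**2 = (-58 + 1/3)**2 = (-173/3)**2 = 29929/9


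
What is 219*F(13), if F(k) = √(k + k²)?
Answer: 219*√182 ≈ 2954.5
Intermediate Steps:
219*F(13) = 219*√(13*(1 + 13)) = 219*√(13*14) = 219*√182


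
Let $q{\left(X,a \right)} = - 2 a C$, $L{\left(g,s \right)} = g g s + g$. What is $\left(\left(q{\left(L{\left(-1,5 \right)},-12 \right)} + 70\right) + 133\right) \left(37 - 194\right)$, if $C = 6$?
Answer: $-54479$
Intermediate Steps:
$L{\left(g,s \right)} = g + s g^{2}$ ($L{\left(g,s \right)} = g^{2} s + g = s g^{2} + g = g + s g^{2}$)
$q{\left(X,a \right)} = - 12 a$ ($q{\left(X,a \right)} = - 2 a 6 = - 12 a$)
$\left(\left(q{\left(L{\left(-1,5 \right)},-12 \right)} + 70\right) + 133\right) \left(37 - 194\right) = \left(\left(\left(-12\right) \left(-12\right) + 70\right) + 133\right) \left(37 - 194\right) = \left(\left(144 + 70\right) + 133\right) \left(-157\right) = \left(214 + 133\right) \left(-157\right) = 347 \left(-157\right) = -54479$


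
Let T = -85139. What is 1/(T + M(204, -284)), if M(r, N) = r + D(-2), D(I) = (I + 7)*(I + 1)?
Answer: -1/84940 ≈ -1.1773e-5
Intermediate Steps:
D(I) = (1 + I)*(7 + I) (D(I) = (7 + I)*(1 + I) = (1 + I)*(7 + I))
M(r, N) = -5 + r (M(r, N) = r + (7 + (-2)² + 8*(-2)) = r + (7 + 4 - 16) = r - 5 = -5 + r)
1/(T + M(204, -284)) = 1/(-85139 + (-5 + 204)) = 1/(-85139 + 199) = 1/(-84940) = -1/84940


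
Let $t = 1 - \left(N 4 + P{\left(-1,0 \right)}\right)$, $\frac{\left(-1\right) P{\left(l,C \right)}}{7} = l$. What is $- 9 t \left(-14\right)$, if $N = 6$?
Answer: $-3780$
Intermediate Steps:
$P{\left(l,C \right)} = - 7 l$
$t = -30$ ($t = 1 - \left(6 \cdot 4 - -7\right) = 1 - \left(24 + 7\right) = 1 - 31 = -30$)
$- 9 t \left(-14\right) = \left(-9\right) \left(-30\right) \left(-14\right) = 270 \left(-14\right) = -3780$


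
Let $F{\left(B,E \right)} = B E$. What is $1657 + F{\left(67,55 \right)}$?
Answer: $5342$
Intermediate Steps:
$1657 + F{\left(67,55 \right)} = 1657 + 67 \cdot 55 = 1657 + 3685 = 5342$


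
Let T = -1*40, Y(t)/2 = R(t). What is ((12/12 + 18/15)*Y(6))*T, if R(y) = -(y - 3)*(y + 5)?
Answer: 5808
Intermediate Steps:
R(y) = -(-3 + y)*(5 + y)
Y(t) = 30 - 4*t - 2*t² (Y(t) = 2*(15 - t² - 2*t) = 30 - 4*t - 2*t²)
T = -40
((12/12 + 18/15)*Y(6))*T = ((12/12 + 18/15)*(30 - 4*6 - 2*6²))*(-40) = ((12*(1/12) + 18*(1/15))*(30 - 24 - 2*36))*(-40) = ((1 + 6/5)*(30 - 24 - 72))*(-40) = ((11/5)*(-66))*(-40) = -726/5*(-40) = 5808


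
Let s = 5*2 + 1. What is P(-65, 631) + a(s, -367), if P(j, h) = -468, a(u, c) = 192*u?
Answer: 1644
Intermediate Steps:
s = 11 (s = 10 + 1 = 11)
P(-65, 631) + a(s, -367) = -468 + 192*11 = -468 + 2112 = 1644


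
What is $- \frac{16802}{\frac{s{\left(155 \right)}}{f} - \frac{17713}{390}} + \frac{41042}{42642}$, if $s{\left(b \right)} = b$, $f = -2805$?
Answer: $\frac{26194165829141}{70708132881} \approx 370.45$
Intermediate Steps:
$- \frac{16802}{\frac{s{\left(155 \right)}}{f} - \frac{17713}{390}} + \frac{41042}{42642} = - \frac{16802}{\frac{155}{-2805} - \frac{17713}{390}} + \frac{41042}{42642} = - \frac{16802}{155 \left(- \frac{1}{2805}\right) - \frac{17713}{390}} + 41042 \cdot \frac{1}{42642} = - \frac{16802}{- \frac{31}{561} - \frac{17713}{390}} + \frac{20521}{21321} = - \frac{16802}{- \frac{3316361}{72930}} + \frac{20521}{21321} = \left(-16802\right) \left(- \frac{72930}{3316361}\right) + \frac{20521}{21321} = \frac{1225369860}{3316361} + \frac{20521}{21321} = \frac{26194165829141}{70708132881}$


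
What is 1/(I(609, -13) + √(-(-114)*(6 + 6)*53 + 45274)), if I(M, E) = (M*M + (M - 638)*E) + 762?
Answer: 186010/69199381311 - √117778/138398762622 ≈ 2.6855e-6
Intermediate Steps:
I(M, E) = 762 + M² + E*(-638 + M) (I(M, E) = (M² + (-638 + M)*E) + 762 = (M² + E*(-638 + M)) + 762 = 762 + M² + E*(-638 + M))
1/(I(609, -13) + √(-(-114)*(6 + 6)*53 + 45274)) = 1/((762 + 609² - 638*(-13) - 13*609) + √(-(-114)*(6 + 6)*53 + 45274)) = 1/((762 + 370881 + 8294 - 7917) + √(-(-114)*12*53 + 45274)) = 1/(372020 + √(-38*(-36)*53 + 45274)) = 1/(372020 + √(1368*53 + 45274)) = 1/(372020 + √(72504 + 45274)) = 1/(372020 + √117778)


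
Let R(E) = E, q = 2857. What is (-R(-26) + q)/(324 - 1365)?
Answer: -961/347 ≈ -2.7695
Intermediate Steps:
(-R(-26) + q)/(324 - 1365) = (-1*(-26) + 2857)/(324 - 1365) = (26 + 2857)/(-1041) = 2883*(-1/1041) = -961/347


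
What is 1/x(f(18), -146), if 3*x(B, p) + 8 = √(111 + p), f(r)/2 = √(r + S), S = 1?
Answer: -8/33 - I*√35/33 ≈ -0.24242 - 0.17928*I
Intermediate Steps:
f(r) = 2*√(1 + r) (f(r) = 2*√(r + 1) = 2*√(1 + r))
x(B, p) = -8/3 + √(111 + p)/3
1/x(f(18), -146) = 1/(-8/3 + √(111 - 146)/3) = 1/(-8/3 + √(-35)/3) = 1/(-8/3 + (I*√35)/3) = 1/(-8/3 + I*√35/3)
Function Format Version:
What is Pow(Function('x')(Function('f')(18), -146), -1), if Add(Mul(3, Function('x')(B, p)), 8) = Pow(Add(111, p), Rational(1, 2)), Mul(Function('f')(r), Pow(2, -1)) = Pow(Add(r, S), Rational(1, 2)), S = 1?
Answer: Add(Rational(-8, 33), Mul(Rational(-1, 33), I, Pow(35, Rational(1, 2)))) ≈ Add(-0.24242, Mul(-0.17928, I))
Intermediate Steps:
Function('f')(r) = Mul(2, Pow(Add(1, r), Rational(1, 2))) (Function('f')(r) = Mul(2, Pow(Add(r, 1), Rational(1, 2))) = Mul(2, Pow(Add(1, r), Rational(1, 2))))
Function('x')(B, p) = Add(Rational(-8, 3), Mul(Rational(1, 3), Pow(Add(111, p), Rational(1, 2))))
Pow(Function('x')(Function('f')(18), -146), -1) = Pow(Add(Rational(-8, 3), Mul(Rational(1, 3), Pow(Add(111, -146), Rational(1, 2)))), -1) = Pow(Add(Rational(-8, 3), Mul(Rational(1, 3), Pow(-35, Rational(1, 2)))), -1) = Pow(Add(Rational(-8, 3), Mul(Rational(1, 3), Mul(I, Pow(35, Rational(1, 2))))), -1) = Pow(Add(Rational(-8, 3), Mul(Rational(1, 3), I, Pow(35, Rational(1, 2)))), -1)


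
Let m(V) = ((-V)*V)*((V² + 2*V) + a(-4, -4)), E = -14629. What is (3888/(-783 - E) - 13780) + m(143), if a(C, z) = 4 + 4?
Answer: -2936649278257/6923 ≈ -4.2419e+8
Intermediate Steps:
a(C, z) = 8
m(V) = -V²*(8 + V² + 2*V) (m(V) = ((-V)*V)*((V² + 2*V) + 8) = (-V²)*(8 + V² + 2*V) = -V²*(8 + V² + 2*V))
(3888/(-783 - E) - 13780) + m(143) = (3888/(-783 - 1*(-14629)) - 13780) + 143²*(-8 - 1*143² - 2*143) = (3888/(-783 + 14629) - 13780) + 20449*(-8 - 1*20449 - 286) = (3888/13846 - 13780) + 20449*(-8 - 20449 - 286) = (3888*(1/13846) - 13780) + 20449*(-20743) = (1944/6923 - 13780) - 424173607 = -95396996/6923 - 424173607 = -2936649278257/6923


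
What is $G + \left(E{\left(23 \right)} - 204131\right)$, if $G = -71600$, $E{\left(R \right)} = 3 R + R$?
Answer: $-275639$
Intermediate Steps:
$E{\left(R \right)} = 4 R$
$G + \left(E{\left(23 \right)} - 204131\right) = -71600 + \left(4 \cdot 23 - 204131\right) = -71600 + \left(92 - 204131\right) = -71600 - 204039 = -275639$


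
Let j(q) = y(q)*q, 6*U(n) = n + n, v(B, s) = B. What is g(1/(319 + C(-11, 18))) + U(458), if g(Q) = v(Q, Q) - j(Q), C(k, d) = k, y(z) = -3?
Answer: 35269/231 ≈ 152.68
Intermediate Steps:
U(n) = n/3 (U(n) = (n + n)/6 = (2*n)/6 = n/3)
j(q) = -3*q
g(Q) = 4*Q (g(Q) = Q - (-3)*Q = Q + 3*Q = 4*Q)
g(1/(319 + C(-11, 18))) + U(458) = 4/(319 - 11) + (⅓)*458 = 4/308 + 458/3 = 4*(1/308) + 458/3 = 1/77 + 458/3 = 35269/231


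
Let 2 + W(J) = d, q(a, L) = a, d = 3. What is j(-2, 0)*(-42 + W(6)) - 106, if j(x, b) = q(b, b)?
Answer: -106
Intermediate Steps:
W(J) = 1 (W(J) = -2 + 3 = 1)
j(x, b) = b
j(-2, 0)*(-42 + W(6)) - 106 = 0*(-42 + 1) - 106 = 0*(-41) - 106 = 0 - 106 = -106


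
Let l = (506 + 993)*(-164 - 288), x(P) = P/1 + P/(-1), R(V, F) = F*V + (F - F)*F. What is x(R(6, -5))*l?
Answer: 0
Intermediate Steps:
R(V, F) = F*V (R(V, F) = F*V + 0*F = F*V + 0 = F*V)
x(P) = 0 (x(P) = P*1 + P*(-1) = P - P = 0)
l = -677548 (l = 1499*(-452) = -677548)
x(R(6, -5))*l = 0*(-677548) = 0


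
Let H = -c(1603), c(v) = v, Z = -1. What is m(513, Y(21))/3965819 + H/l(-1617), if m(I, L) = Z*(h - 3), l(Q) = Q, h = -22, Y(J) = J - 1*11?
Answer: 7505606/7571109 ≈ 0.99135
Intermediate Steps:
Y(J) = -11 + J (Y(J) = J - 11 = -11 + J)
m(I, L) = 25 (m(I, L) = -(-22 - 3) = -1*(-25) = 25)
H = -1603 (H = -1*1603 = -1603)
m(513, Y(21))/3965819 + H/l(-1617) = 25/3965819 - 1603/(-1617) = 25*(1/3965819) - 1603*(-1/1617) = 25/3965819 + 229/231 = 7505606/7571109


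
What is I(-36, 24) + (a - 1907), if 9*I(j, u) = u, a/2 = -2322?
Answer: -19645/3 ≈ -6548.3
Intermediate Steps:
a = -4644 (a = 2*(-2322) = -4644)
I(j, u) = u/9
I(-36, 24) + (a - 1907) = (1/9)*24 + (-4644 - 1907) = 8/3 - 6551 = -19645/3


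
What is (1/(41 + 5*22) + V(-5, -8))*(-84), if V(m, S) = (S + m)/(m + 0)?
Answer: -165312/755 ≈ -218.96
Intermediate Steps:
V(m, S) = (S + m)/m
(1/(41 + 5*22) + V(-5, -8))*(-84) = (1/(41 + 5*22) + (-8 - 5)/(-5))*(-84) = (1/(41 + 110) - 1/5*(-13))*(-84) = (1/151 + 13/5)*(-84) = (1968/755)*(-84) = -165312/755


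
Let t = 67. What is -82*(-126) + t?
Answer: 10399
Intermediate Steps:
-82*(-126) + t = -82*(-126) + 67 = 10332 + 67 = 10399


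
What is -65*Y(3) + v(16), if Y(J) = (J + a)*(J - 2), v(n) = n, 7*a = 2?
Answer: -1383/7 ≈ -197.57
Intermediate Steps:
a = 2/7 (a = (1/7)*2 = 2/7 ≈ 0.28571)
Y(J) = (-2 + J)*(2/7 + J) (Y(J) = (J + 2/7)*(J - 2) = (2/7 + J)*(-2 + J) = (-2 + J)*(2/7 + J))
-65*Y(3) + v(16) = -65*(-4/7 + 3**2 - 12/7*3) + 16 = -65*(-4/7 + 9 - 36/7) + 16 = -65*23/7 + 16 = -1495/7 + 16 = -1383/7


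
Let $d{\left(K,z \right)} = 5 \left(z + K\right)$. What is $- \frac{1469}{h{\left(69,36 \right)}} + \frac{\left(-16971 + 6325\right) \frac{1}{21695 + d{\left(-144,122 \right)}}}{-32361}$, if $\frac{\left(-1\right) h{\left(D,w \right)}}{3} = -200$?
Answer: $- \frac{68407200811}{27940487400} \approx -2.4483$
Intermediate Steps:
$h{\left(D,w \right)} = 600$ ($h{\left(D,w \right)} = \left(-3\right) \left(-200\right) = 600$)
$d{\left(K,z \right)} = 5 K + 5 z$ ($d{\left(K,z \right)} = 5 \left(K + z\right) = 5 K + 5 z$)
$- \frac{1469}{h{\left(69,36 \right)}} + \frac{\left(-16971 + 6325\right) \frac{1}{21695 + d{\left(-144,122 \right)}}}{-32361} = - \frac{1469}{600} + \frac{\left(-16971 + 6325\right) \frac{1}{21695 + \left(5 \left(-144\right) + 5 \cdot 122\right)}}{-32361} = \left(-1469\right) \frac{1}{600} + - \frac{10646}{21695 + \left(-720 + 610\right)} \left(- \frac{1}{32361}\right) = - \frac{1469}{600} + - \frac{10646}{21695 - 110} \left(- \frac{1}{32361}\right) = - \frac{1469}{600} + - \frac{10646}{21585} \left(- \frac{1}{32361}\right) = - \frac{1469}{600} + \left(-10646\right) \frac{1}{21585} \left(- \frac{1}{32361}\right) = - \frac{1469}{600} - - \frac{10646}{698512185} = - \frac{1469}{600} + \frac{10646}{698512185} = - \frac{68407200811}{27940487400}$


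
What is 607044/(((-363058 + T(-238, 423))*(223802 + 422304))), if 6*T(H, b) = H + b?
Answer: -1821132/703662091639 ≈ -2.5881e-6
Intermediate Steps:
T(H, b) = H/6 + b/6 (T(H, b) = (H + b)/6 = H/6 + b/6)
607044/(((-363058 + T(-238, 423))*(223802 + 422304))) = 607044/(((-363058 + ((⅙)*(-238) + (⅙)*423))*(223802 + 422304))) = 607044/(((-363058 + (-119/3 + 141/2))*646106)) = 607044/(((-363058 + 185/6)*646106)) = 607044/((-2178163/6*646106)) = 607044/(-703662091639/3) = 607044*(-3/703662091639) = -1821132/703662091639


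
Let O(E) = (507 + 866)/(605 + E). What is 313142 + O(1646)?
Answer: 704884015/2251 ≈ 3.1314e+5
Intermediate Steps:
O(E) = 1373/(605 + E)
313142 + O(1646) = 313142 + 1373/(605 + 1646) = 313142 + 1373/2251 = 704884015/2251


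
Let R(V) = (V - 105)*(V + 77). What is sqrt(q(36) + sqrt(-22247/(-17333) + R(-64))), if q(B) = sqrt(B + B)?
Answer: sqrt(1802597334*sqrt(2) + 51999*I*sqrt(73296161098))/17333 ≈ 5.2965 + 4.4235*I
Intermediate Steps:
R(V) = (-105 + V)*(77 + V)
q(B) = sqrt(2)*sqrt(B) (q(B) = sqrt(2*B) = sqrt(2)*sqrt(B))
sqrt(q(36) + sqrt(-22247/(-17333) + R(-64))) = sqrt(sqrt(2)*sqrt(36) + sqrt(-22247/(-17333) + (-8085 + (-64)**2 - 28*(-64)))) = sqrt(sqrt(2)*6 + sqrt(-22247*(-1/17333) + (-8085 + 4096 + 1792))) = sqrt(6*sqrt(2) + sqrt(22247/17333 - 2197)) = sqrt(6*sqrt(2) + sqrt(-38058354/17333)) = sqrt(6*sqrt(2) + 3*I*sqrt(73296161098)/17333)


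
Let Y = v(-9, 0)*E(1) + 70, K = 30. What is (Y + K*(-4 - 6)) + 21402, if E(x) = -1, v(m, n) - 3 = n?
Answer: 21169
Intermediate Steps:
v(m, n) = 3 + n
Y = 67 (Y = (3 + 0)*(-1) + 70 = 3*(-1) + 70 = -3 + 70 = 67)
(Y + K*(-4 - 6)) + 21402 = (67 + 30*(-4 - 6)) + 21402 = (67 + 30*(-10)) + 21402 = (67 - 300) + 21402 = -233 + 21402 = 21169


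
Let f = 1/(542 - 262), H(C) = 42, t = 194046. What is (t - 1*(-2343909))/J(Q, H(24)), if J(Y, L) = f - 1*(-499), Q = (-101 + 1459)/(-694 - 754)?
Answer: 710627400/139721 ≈ 5086.0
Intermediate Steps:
Q = -679/724 (Q = 1358/(-1448) = 1358*(-1/1448) = -679/724 ≈ -0.93785)
f = 1/280 ≈ 0.0035714
J(Y, L) = 139721/280 (J(Y, L) = 1/280 - 1*(-499) = 1/280 + 499 = 139721/280)
(t - 1*(-2343909))/J(Q, H(24)) = (194046 - 1*(-2343909))/(139721/280) = (194046 + 2343909)*(280/139721) = 2537955*(280/139721) = 710627400/139721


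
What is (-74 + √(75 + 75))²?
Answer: 5626 - 740*√6 ≈ 3813.4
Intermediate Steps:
(-74 + √(75 + 75))² = (-74 + √150)² = (-74 + 5*√6)²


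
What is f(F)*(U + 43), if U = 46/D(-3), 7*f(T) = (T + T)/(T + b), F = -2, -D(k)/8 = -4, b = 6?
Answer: -711/112 ≈ -6.3482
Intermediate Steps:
D(k) = 32 (D(k) = -8*(-4) = 32)
f(T) = 2*T/(7*(6 + T)) (f(T) = ((T + T)/(T + 6))/7 = ((2*T)/(6 + T))/7 = (2*T/(6 + T))/7 = 2*T/(7*(6 + T)))
U = 23/16 (U = 46/32 = 46*(1/32) = 23/16 ≈ 1.4375)
f(F)*(U + 43) = ((2/7)*(-2)/(6 - 2))*(23/16 + 43) = ((2/7)*(-2)/4)*(711/16) = ((2/7)*(-2)*(¼))*(711/16) = -⅐*711/16 = -711/112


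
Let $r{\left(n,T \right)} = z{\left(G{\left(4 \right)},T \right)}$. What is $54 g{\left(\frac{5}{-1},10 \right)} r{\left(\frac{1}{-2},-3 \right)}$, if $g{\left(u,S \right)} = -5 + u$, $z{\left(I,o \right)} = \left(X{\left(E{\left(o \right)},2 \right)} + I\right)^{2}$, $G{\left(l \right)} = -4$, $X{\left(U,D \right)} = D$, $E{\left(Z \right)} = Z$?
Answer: $-2160$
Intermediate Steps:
$z{\left(I,o \right)} = \left(2 + I\right)^{2}$
$r{\left(n,T \right)} = 4$ ($r{\left(n,T \right)} = \left(2 - 4\right)^{2} = \left(-2\right)^{2} = 4$)
$54 g{\left(\frac{5}{-1},10 \right)} r{\left(\frac{1}{-2},-3 \right)} = 54 \left(-5 + \frac{5}{-1}\right) 4 = 54 \left(-5 + 5 \left(-1\right)\right) 4 = 54 \left(-5 - 5\right) 4 = 54 \left(-10\right) 4 = \left(-540\right) 4 = -2160$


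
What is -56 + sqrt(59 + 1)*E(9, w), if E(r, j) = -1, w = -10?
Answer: -56 - 2*sqrt(15) ≈ -63.746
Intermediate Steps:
-56 + sqrt(59 + 1)*E(9, w) = -56 + sqrt(59 + 1)*(-1) = -56 + sqrt(60)*(-1) = -56 + (2*sqrt(15))*(-1) = -56 - 2*sqrt(15)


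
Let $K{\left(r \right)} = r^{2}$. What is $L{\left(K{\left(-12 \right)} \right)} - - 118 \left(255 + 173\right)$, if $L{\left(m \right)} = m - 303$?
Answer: $50345$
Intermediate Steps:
$L{\left(m \right)} = -303 + m$
$L{\left(K{\left(-12 \right)} \right)} - - 118 \left(255 + 173\right) = \left(-303 + \left(-12\right)^{2}\right) - - 118 \left(255 + 173\right) = \left(-303 + 144\right) - \left(-118\right) 428 = -159 - -50504 = -159 + 50504 = 50345$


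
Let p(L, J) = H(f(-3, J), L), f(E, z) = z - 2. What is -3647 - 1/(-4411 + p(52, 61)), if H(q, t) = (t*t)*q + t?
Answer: -565930520/155177 ≈ -3647.0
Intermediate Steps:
f(E, z) = -2 + z
H(q, t) = t + q*t² (H(q, t) = t²*q + t = q*t² + t = t + q*t²)
p(L, J) = L*(1 + L*(-2 + J)) (p(L, J) = L*(1 + (-2 + J)*L) = L*(1 + L*(-2 + J)))
-3647 - 1/(-4411 + p(52, 61)) = -3647 - 1/(-4411 + 52*(1 + 52*(-2 + 61))) = -3647 - 1/(-4411 + 52*(1 + 52*59)) = -3647 - 1/(-4411 + 52*(1 + 3068)) = -3647 - 1/(-4411 + 52*3069) = -3647 - 1/(-4411 + 159588) = -3647 - 1/155177 = -565930520/155177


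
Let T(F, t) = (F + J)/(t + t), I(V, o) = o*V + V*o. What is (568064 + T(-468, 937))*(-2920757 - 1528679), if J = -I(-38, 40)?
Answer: -2368333575928744/937 ≈ -2.5276e+12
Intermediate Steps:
I(V, o) = 2*V*o (I(V, o) = V*o + V*o = 2*V*o)
J = 3040 (J = -2*(-38)*40 = -1*(-3040) = 3040)
T(F, t) = (3040 + F)/(2*t) (T(F, t) = (F + 3040)/(t + t) = (3040 + F)/((2*t)) = (3040 + F)*(1/(2*t)) = (3040 + F)/(2*t))
(568064 + T(-468, 937))*(-2920757 - 1528679) = (568064 + (½)*(3040 - 468)/937)*(-2920757 - 1528679) = (568064 + (½)*(1/937)*2572)*(-4449436) = (568064 + 1286/937)*(-4449436) = (532277254/937)*(-4449436) = -2368333575928744/937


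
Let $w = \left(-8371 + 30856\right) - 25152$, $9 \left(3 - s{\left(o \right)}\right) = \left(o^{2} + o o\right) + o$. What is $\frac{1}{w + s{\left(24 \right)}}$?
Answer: $- \frac{3}{8384} \approx -0.00035782$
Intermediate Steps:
$s{\left(o \right)} = 3 - \frac{2 o^{2}}{9} - \frac{o}{9}$ ($s{\left(o \right)} = 3 - \frac{\left(o^{2} + o o\right) + o}{9} = 3 - \frac{\left(o^{2} + o^{2}\right) + o}{9} = 3 - \frac{2 o^{2} + o}{9} = 3 - \frac{o + 2 o^{2}}{9} = 3 - \left(\frac{o}{9} + \frac{2 o^{2}}{9}\right) = 3 - \frac{2 o^{2}}{9} - \frac{o}{9}$)
$w = -2667$ ($w = 22485 - 25152 = -2667$)
$\frac{1}{w + s{\left(24 \right)}} = \frac{1}{-2667 - \left(- \frac{1}{3} + 128\right)} = \frac{1}{-2667 - \frac{383}{3}} = \frac{1}{- \frac{8384}{3}} = - \frac{3}{8384}$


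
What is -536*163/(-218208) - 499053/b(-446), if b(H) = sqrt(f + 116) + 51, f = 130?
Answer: -231398310691/21411660 + 166351*sqrt(246)/785 ≈ -7483.4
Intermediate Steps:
b(H) = 51 + sqrt(246) (b(H) = sqrt(130 + 116) + 51 = sqrt(246) + 51 = 51 + sqrt(246))
-536*163/(-218208) - 499053/b(-446) = -536*163/(-218208) - 499053/(51 + sqrt(246)) = -87368*(-1/218208) - 499053/(51 + sqrt(246)) = 10921/27276 - 499053/(51 + sqrt(246))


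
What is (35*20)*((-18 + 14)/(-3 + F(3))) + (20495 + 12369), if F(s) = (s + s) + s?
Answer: 97192/3 ≈ 32397.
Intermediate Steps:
F(s) = 3*s (F(s) = 2*s + s = 3*s)
(35*20)*((-18 + 14)/(-3 + F(3))) + (20495 + 12369) = (35*20)*((-18 + 14)/(-3 + 3*3)) + (20495 + 12369) = 700*(-4/(-3 + 9)) + 32864 = 700*(-4/6) + 32864 = 700*(-4*⅙) + 32864 = 700*(-⅔) + 32864 = -1400/3 + 32864 = 97192/3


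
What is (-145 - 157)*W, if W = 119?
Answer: -35938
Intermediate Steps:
(-145 - 157)*W = (-145 - 157)*119 = -302*119 = -35938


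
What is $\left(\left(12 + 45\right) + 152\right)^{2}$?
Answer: $43681$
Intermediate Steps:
$\left(\left(12 + 45\right) + 152\right)^{2} = \left(57 + 152\right)^{2} = 209^{2} = 43681$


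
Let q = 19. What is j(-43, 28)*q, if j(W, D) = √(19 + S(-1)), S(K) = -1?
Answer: 57*√2 ≈ 80.610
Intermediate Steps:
j(W, D) = 3*√2 (j(W, D) = √(19 - 1) = √18 = 3*√2)
j(-43, 28)*q = (3*√2)*19 = 57*√2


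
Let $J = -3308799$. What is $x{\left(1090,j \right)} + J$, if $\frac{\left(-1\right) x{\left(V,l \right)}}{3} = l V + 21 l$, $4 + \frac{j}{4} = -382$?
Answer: $1837353$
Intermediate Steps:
$j = -1544$ ($j = -16 + 4 \left(-382\right) = -16 - 1528 = -1544$)
$x{\left(V,l \right)} = - 63 l - 3 V l$ ($x{\left(V,l \right)} = - 3 \left(l V + 21 l\right) = - 3 \left(V l + 21 l\right) = - 3 \left(21 l + V l\right) = - 63 l - 3 V l$)
$x{\left(1090,j \right)} + J = \left(-3\right) \left(-1544\right) \left(21 + 1090\right) - 3308799 = \left(-3\right) \left(-1544\right) 1111 - 3308799 = 5146152 - 3308799 = 1837353$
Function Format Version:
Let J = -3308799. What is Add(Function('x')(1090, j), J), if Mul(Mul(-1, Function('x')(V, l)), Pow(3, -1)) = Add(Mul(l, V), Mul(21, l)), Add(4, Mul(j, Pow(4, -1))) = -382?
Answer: 1837353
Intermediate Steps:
j = -1544 (j = Add(-16, Mul(4, -382)) = Add(-16, -1528) = -1544)
Function('x')(V, l) = Add(Mul(-63, l), Mul(-3, V, l)) (Function('x')(V, l) = Mul(-3, Add(Mul(l, V), Mul(21, l))) = Mul(-3, Add(Mul(V, l), Mul(21, l))) = Mul(-3, Add(Mul(21, l), Mul(V, l))) = Add(Mul(-63, l), Mul(-3, V, l)))
Add(Function('x')(1090, j), J) = Add(Mul(-3, -1544, Add(21, 1090)), -3308799) = Add(Mul(-3, -1544, 1111), -3308799) = Add(5146152, -3308799) = 1837353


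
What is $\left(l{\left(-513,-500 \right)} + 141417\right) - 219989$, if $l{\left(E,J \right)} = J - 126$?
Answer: $-79198$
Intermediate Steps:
$l{\left(E,J \right)} = -126 + J$ ($l{\left(E,J \right)} = J - 126 = -126 + J$)
$\left(l{\left(-513,-500 \right)} + 141417\right) - 219989 = \left(\left(-126 - 500\right) + 141417\right) - 219989 = \left(-626 + 141417\right) - 219989 = 140791 - 219989 = -79198$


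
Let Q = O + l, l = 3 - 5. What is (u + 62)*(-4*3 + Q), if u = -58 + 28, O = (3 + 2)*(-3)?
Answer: -928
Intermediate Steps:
O = -15 (O = 5*(-3) = -15)
l = -2
Q = -17 (Q = -15 - 2 = -17)
u = -30
(u + 62)*(-4*3 + Q) = (-30 + 62)*(-4*3 - 17) = 32*(-12 - 17) = 32*(-29) = -928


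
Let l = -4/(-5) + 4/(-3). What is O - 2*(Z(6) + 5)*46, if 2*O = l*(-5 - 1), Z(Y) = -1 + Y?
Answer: -4592/5 ≈ -918.40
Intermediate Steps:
l = -8/15 (l = -4*(-1/5) + 4*(-1/3) = 4/5 - 4/3 = -8/15 ≈ -0.53333)
O = 8/5 (O = (-8*(-5 - 1)/15)/2 = (-8/15*(-6))/2 = (1/2)*(16/5) = 8/5 ≈ 1.6000)
O - 2*(Z(6) + 5)*46 = 8/5 - 2*((-1 + 6) + 5)*46 = 8/5 - 2*(5 + 5)*46 = 8/5 - 2*10*46 = 8/5 - 20*46 = 8/5 - 920 = -4592/5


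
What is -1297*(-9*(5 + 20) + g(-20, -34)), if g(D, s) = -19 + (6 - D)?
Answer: 282746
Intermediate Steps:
g(D, s) = -13 - D
-1297*(-9*(5 + 20) + g(-20, -34)) = -1297*(-9*(5 + 20) + (-13 - 1*(-20))) = -1297*(-9*25 + (-13 + 20)) = -1297*(-225 + 7) = -1297*(-218) = 282746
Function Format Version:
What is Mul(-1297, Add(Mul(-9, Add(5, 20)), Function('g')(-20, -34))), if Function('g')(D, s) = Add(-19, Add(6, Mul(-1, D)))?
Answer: 282746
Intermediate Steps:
Function('g')(D, s) = Add(-13, Mul(-1, D))
Mul(-1297, Add(Mul(-9, Add(5, 20)), Function('g')(-20, -34))) = Mul(-1297, Add(Mul(-9, Add(5, 20)), Add(-13, Mul(-1, -20)))) = Mul(-1297, Add(Mul(-9, 25), Add(-13, 20))) = Mul(-1297, Add(-225, 7)) = Mul(-1297, -218) = 282746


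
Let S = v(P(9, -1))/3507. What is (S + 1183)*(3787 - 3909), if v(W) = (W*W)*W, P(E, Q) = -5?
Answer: -506136032/3507 ≈ -1.4432e+5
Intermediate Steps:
v(W) = W³ (v(W) = W²*W = W³)
S = -125/3507 (S = (-5)³/3507 = -125*1/3507 = -125/3507 ≈ -0.035643)
(S + 1183)*(3787 - 3909) = (-125/3507 + 1183)*(3787 - 3909) = (4148656/3507)*(-122) = -506136032/3507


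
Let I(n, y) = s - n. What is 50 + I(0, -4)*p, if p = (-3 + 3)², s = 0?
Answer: 50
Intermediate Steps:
p = 0 (p = 0² = 0)
I(n, y) = -n (I(n, y) = 0 - n = -n)
50 + I(0, -4)*p = 50 - 1*0*0 = 50 + 0*0 = 50 + 0 = 50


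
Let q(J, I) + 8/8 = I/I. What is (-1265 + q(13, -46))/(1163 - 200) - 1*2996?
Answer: -2886413/963 ≈ -2997.3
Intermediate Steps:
q(J, I) = 0 (q(J, I) = -1 + I/I = -1 + 1 = 0)
(-1265 + q(13, -46))/(1163 - 200) - 1*2996 = (-1265 + 0)/(1163 - 200) - 1*2996 = -1265/963 - 2996 = -2886413/963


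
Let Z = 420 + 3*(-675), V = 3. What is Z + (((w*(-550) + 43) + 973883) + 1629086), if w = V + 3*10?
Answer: 2583257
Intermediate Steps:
w = 33 (w = 3 + 3*10 = 3 + 30 = 33)
Z = -1605 (Z = 420 - 2025 = -1605)
Z + (((w*(-550) + 43) + 973883) + 1629086) = -1605 + (((33*(-550) + 43) + 973883) + 1629086) = -1605 + (((-18150 + 43) + 973883) + 1629086) = -1605 + ((-18107 + 973883) + 1629086) = -1605 + (955776 + 1629086) = -1605 + 2584862 = 2583257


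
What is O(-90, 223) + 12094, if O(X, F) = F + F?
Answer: 12540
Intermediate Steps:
O(X, F) = 2*F
O(-90, 223) + 12094 = 2*223 + 12094 = 446 + 12094 = 12540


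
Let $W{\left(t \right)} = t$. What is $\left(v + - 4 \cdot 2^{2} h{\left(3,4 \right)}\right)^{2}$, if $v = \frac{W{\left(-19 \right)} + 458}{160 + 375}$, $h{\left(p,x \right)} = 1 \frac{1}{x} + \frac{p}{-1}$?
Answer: $\frac{574992441}{286225} \approx 2008.9$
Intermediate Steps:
$h{\left(p,x \right)} = \frac{1}{x} - p$ ($h{\left(p,x \right)} = \frac{1}{x} + p \left(-1\right) = \frac{1}{x} - p$)
$v = \frac{439}{535}$ ($v = \frac{-19 + 458}{160 + 375} = \frac{439}{535} \approx 0.82056$)
$\left(v + - 4 \cdot 2^{2} h{\left(3,4 \right)}\right)^{2} = \left(\frac{439}{535} + - 4 \cdot 2^{2} \left(\frac{1}{4} - 3\right)\right)^{2} = \left(\frac{439}{535} + \left(-4\right) 4 \left(\frac{1}{4} - 3\right)\right)^{2} = \left(\frac{439}{535} - -44\right)^{2} = \left(\frac{439}{535} + 44\right)^{2} = \left(\frac{23979}{535}\right)^{2} = \frac{574992441}{286225}$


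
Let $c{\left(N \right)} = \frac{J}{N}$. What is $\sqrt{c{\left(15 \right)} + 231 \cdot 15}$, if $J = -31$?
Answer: $\frac{2 \sqrt{194790}}{15} \approx 58.847$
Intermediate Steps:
$c{\left(N \right)} = - \frac{31}{N}$
$\sqrt{c{\left(15 \right)} + 231 \cdot 15} = \sqrt{- \frac{31}{15} + 231 \cdot 15} = \sqrt{\left(-31\right) \frac{1}{15} + 3465} = \sqrt{- \frac{31}{15} + 3465} = \sqrt{\frac{51944}{15}} = \frac{2 \sqrt{194790}}{15}$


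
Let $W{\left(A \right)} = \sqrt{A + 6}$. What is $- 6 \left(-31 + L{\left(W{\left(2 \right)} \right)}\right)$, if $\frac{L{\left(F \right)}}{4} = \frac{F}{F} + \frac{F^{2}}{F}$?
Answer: $162 - 48 \sqrt{2} \approx 94.118$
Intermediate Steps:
$W{\left(A \right)} = \sqrt{6 + A}$
$L{\left(F \right)} = 4 + 4 F$ ($L{\left(F \right)} = 4 \left(\frac{F}{F} + \frac{F^{2}}{F}\right) = 4 \left(1 + F\right) = 4 + 4 F$)
$- 6 \left(-31 + L{\left(W{\left(2 \right)} \right)}\right) = - 6 \left(-31 + \left(4 + 4 \sqrt{6 + 2}\right)\right) = - 6 \left(-31 + \left(4 + 4 \sqrt{8}\right)\right) = - 6 \left(-31 + \left(4 + 4 \cdot 2 \sqrt{2}\right)\right) = - 6 \left(-31 + \left(4 + 8 \sqrt{2}\right)\right) = - 6 \left(-27 + 8 \sqrt{2}\right) = 162 - 48 \sqrt{2}$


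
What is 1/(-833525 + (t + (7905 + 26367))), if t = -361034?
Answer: -1/1160287 ≈ -8.6186e-7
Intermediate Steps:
1/(-833525 + (t + (7905 + 26367))) = 1/(-833525 + (-361034 + (7905 + 26367))) = 1/(-833525 + (-361034 + 34272)) = 1/(-833525 - 326762) = 1/(-1160287) = -1/1160287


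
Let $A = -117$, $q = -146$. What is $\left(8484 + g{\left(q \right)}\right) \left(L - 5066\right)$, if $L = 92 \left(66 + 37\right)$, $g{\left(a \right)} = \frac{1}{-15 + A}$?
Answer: $\frac{823116945}{22} \approx 3.7414 \cdot 10^{7}$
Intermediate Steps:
$g{\left(a \right)} = - \frac{1}{132}$ ($g{\left(a \right)} = \frac{1}{-15 - 117} = \frac{1}{-132} = - \frac{1}{132}$)
$L = 9476$ ($L = 92 \cdot 103 = 9476$)
$\left(8484 + g{\left(q \right)}\right) \left(L - 5066\right) = \left(8484 - \frac{1}{132}\right) \left(9476 - 5066\right) = \frac{1119887}{132} \cdot 4410 = \frac{823116945}{22}$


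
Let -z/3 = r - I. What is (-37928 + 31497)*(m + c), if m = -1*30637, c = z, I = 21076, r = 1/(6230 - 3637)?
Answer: -543473906260/2593 ≈ -2.0959e+8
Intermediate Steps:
r = 1/2593 ≈ 0.00038565
z = 163950201/2593 (z = -3*(1/2593 - 1*21076) = -3*(1/2593 - 21076) = -3*(-54650067/2593) = 163950201/2593 ≈ 63228.)
c = 163950201/2593 ≈ 63228.
m = -30637
(-37928 + 31497)*(m + c) = (-37928 + 31497)*(-30637 + 163950201/2593) = -6431*84508460/2593 = -543473906260/2593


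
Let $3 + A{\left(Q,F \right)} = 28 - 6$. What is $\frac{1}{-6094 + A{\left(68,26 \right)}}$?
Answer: $- \frac{1}{6075} \approx -0.00016461$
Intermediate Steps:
$A{\left(Q,F \right)} = 19$ ($A{\left(Q,F \right)} = -3 + \left(28 - 6\right) = -3 + 22 = 19$)
$\frac{1}{-6094 + A{\left(68,26 \right)}} = \frac{1}{-6094 + 19} = \frac{1}{-6075} = - \frac{1}{6075}$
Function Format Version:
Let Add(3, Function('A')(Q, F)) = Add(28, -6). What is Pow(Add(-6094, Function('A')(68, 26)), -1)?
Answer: Rational(-1, 6075) ≈ -0.00016461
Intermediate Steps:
Function('A')(Q, F) = 19 (Function('A')(Q, F) = Add(-3, Add(28, -6)) = Add(-3, 22) = 19)
Pow(Add(-6094, Function('A')(68, 26)), -1) = Pow(Add(-6094, 19), -1) = Pow(-6075, -1) = Rational(-1, 6075)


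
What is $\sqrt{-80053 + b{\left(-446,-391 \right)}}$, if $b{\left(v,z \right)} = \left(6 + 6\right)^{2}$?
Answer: $i \sqrt{79909} \approx 282.68 i$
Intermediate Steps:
$b{\left(v,z \right)} = 144$ ($b{\left(v,z \right)} = 12^{2} = 144$)
$\sqrt{-80053 + b{\left(-446,-391 \right)}} = \sqrt{-80053 + 144} = \sqrt{-79909} = i \sqrt{79909}$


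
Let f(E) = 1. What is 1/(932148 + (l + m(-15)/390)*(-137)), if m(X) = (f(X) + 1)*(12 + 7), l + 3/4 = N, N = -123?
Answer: 780/740288953 ≈ 1.0536e-6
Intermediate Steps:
l = -495/4 (l = -¾ - 123 = -495/4 ≈ -123.75)
m(X) = 38 (m(X) = (1 + 1)*(12 + 7) = 2*19 = 38)
1/(932148 + (l + m(-15)/390)*(-137)) = 1/(932148 + (-495/4 + 38/390)*(-137)) = 1/(932148 + (-495/4 + 38*(1/390))*(-137)) = 1/(932148 + (-495/4 + 19/195)*(-137)) = 1/(932148 - 96449/780*(-137)) = 1/(932148 + 13213513/780) = 1/(740288953/780) = 780/740288953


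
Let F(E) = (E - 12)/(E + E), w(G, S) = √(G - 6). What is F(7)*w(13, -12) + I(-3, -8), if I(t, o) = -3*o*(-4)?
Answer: -96 - 5*√7/14 ≈ -96.945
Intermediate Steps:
w(G, S) = √(-6 + G)
F(E) = (-12 + E)/(2*E) (F(E) = (-12 + E)/((2*E)) = (-12 + E)*(1/(2*E)) = (-12 + E)/(2*E))
I(t, o) = 12*o
F(7)*w(13, -12) + I(-3, -8) = ((½)*(-12 + 7)/7)*√(-6 + 13) + 12*(-8) = ((½)*(⅐)*(-5))*√7 - 96 = -5*√7/14 - 96 = -96 - 5*√7/14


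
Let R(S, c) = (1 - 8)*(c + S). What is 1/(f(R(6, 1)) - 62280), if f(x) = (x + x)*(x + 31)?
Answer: -1/60516 ≈ -1.6525e-5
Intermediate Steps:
R(S, c) = -7*S - 7*c (R(S, c) = -7*(S + c) = -7*S - 7*c)
f(x) = 2*x*(31 + x) (f(x) = (2*x)*(31 + x) = 2*x*(31 + x))
1/(f(R(6, 1)) - 62280) = 1/(2*(-7*6 - 7*1)*(31 + (-7*6 - 7*1)) - 62280) = 1/(2*(-42 - 7)*(31 + (-42 - 7)) - 62280) = 1/(2*(-49)*(31 - 49) - 62280) = 1/(2*(-49)*(-18) - 62280) = 1/(1764 - 62280) = 1/(-60516) = -1/60516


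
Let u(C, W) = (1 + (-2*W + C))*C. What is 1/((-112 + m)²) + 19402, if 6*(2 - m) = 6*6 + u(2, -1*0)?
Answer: 265593979/13689 ≈ 19402.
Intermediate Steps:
u(C, W) = C*(1 + C - 2*W) (u(C, W) = (1 + (C - 2*W))*C = (1 + C - 2*W)*C = C*(1 + C - 2*W))
m = -5 (m = 2 - (6*6 + 2*(1 + 2 - (-2)*0))/6 = 2 - (36 + 2*(1 + 2 - 2*0))/6 = 2 - (36 + 2*(1 + 2 + 0))/6 = 2 - (36 + 2*3)/6 = 2 - (36 + 6)/6 = 2 - ⅙*42 = 2 - 7 = -5)
1/((-112 + m)²) + 19402 = 1/((-112 - 5)²) + 19402 = 1/((-117)²) + 19402 = 1/13689 + 19402 = 265593979/13689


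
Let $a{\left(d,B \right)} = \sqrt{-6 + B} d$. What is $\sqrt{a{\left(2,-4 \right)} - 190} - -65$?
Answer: $65 + \sqrt{-190 + 2 i \sqrt{10}} \approx 65.229 + 13.786 i$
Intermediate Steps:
$a{\left(d,B \right)} = d \sqrt{-6 + B}$
$\sqrt{a{\left(2,-4 \right)} - 190} - -65 = \sqrt{2 \sqrt{-6 - 4} - 190} - -65 = \sqrt{2 \sqrt{-10} - 190} + 65 = \sqrt{2 i \sqrt{10} - 190} + 65 = \sqrt{-190 + 2 i \sqrt{10}} + 65 = 65 + \sqrt{-190 + 2 i \sqrt{10}}$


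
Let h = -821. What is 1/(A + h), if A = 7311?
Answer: 1/6490 ≈ 0.00015408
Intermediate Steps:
1/(A + h) = 1/(7311 - 821) = 1/6490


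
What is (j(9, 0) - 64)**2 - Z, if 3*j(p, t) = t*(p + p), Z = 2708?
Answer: 1388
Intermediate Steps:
j(p, t) = 2*p*t/3 (j(p, t) = (t*(p + p))/3 = (t*(2*p))/3 = (2*p*t)/3 = 2*p*t/3)
(j(9, 0) - 64)**2 - Z = ((2/3)*9*0 - 64)**2 - 1*2708 = (0 - 64)**2 - 2708 = (-64)**2 - 2708 = 4096 - 2708 = 1388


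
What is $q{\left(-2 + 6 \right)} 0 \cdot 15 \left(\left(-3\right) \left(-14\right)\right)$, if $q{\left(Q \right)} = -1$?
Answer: $0$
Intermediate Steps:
$q{\left(-2 + 6 \right)} 0 \cdot 15 \left(\left(-3\right) \left(-14\right)\right) = \left(-1\right) 0 \cdot 15 \left(\left(-3\right) \left(-14\right)\right) = 0 \cdot 15 \cdot 42 = 0 \cdot 42 = 0$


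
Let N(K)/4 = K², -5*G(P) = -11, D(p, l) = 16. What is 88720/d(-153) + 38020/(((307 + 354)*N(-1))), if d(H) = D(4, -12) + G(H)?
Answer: 294084555/60151 ≈ 4889.1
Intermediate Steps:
G(P) = 11/5 (G(P) = -⅕*(-11) = 11/5)
N(K) = 4*K²
d(H) = 91/5 (d(H) = 16 + 11/5 = 91/5)
88720/d(-153) + 38020/(((307 + 354)*N(-1))) = 88720/(91/5) + 38020/(((307 + 354)*(4*(-1)²))) = 88720*(5/91) + 38020/((661*(4*1))) = 443600/91 + 38020/((661*4)) = 443600/91 + 38020/2644 = 443600/91 + 38020*(1/2644) = 443600/91 + 9505/661 = 294084555/60151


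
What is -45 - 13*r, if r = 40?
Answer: -565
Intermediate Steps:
-45 - 13*r = -45 - 13*40 = -45 - 520 = -565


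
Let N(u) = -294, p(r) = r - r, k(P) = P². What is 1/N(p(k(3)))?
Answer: -1/294 ≈ -0.0034014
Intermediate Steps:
p(r) = 0
1/N(p(k(3))) = 1/(-294) = -1/294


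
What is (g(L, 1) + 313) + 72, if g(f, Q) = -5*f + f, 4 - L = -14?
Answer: 313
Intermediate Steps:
L = 18 (L = 4 - 1*(-14) = 4 + 14 = 18)
g(f, Q) = -4*f
(g(L, 1) + 313) + 72 = (-4*18 + 313) + 72 = (-72 + 313) + 72 = 241 + 72 = 313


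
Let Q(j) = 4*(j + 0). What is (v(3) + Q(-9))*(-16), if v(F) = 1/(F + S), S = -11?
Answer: 578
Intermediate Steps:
v(F) = 1/(-11 + F) (v(F) = 1/(F - 11) = 1/(-11 + F))
Q(j) = 4*j
(v(3) + Q(-9))*(-16) = (1/(-11 + 3) + 4*(-9))*(-16) = (1/(-8) - 36)*(-16) = (-⅛ - 36)*(-16) = -289/8*(-16) = 578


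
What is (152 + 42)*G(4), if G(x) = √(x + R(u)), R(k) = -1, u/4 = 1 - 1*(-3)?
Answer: 194*√3 ≈ 336.02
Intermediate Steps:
u = 16 (u = 4*(1 - 1*(-3)) = 4*(1 + 3) = 4*4 = 16)
G(x) = √(-1 + x) (G(x) = √(x - 1) = √(-1 + x))
(152 + 42)*G(4) = (152 + 42)*√(-1 + 4) = 194*√3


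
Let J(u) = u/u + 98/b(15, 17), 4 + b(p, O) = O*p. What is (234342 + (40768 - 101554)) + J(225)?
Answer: 43562905/251 ≈ 1.7356e+5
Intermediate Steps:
b(p, O) = -4 + O*p
J(u) = 349/251 (J(u) = u/u + 98/(-4 + 17*15) = 1 + 98/(-4 + 255) = 1 + 98/251 = 349/251)
(234342 + (40768 - 101554)) + J(225) = (234342 + (40768 - 101554)) + 349/251 = (234342 - 60786) + 349/251 = 173556 + 349/251 = 43562905/251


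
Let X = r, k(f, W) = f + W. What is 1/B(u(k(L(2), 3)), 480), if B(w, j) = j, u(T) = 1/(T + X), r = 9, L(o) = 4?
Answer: 1/480 ≈ 0.0020833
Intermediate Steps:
k(f, W) = W + f
X = 9
u(T) = 1/(9 + T) (u(T) = 1/(T + 9) = 1/(9 + T))
1/B(u(k(L(2), 3)), 480) = 1/480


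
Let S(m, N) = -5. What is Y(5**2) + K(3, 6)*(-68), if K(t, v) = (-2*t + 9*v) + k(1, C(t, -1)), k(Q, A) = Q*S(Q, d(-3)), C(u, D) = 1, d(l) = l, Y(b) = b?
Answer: -2899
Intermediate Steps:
k(Q, A) = -5*Q (k(Q, A) = Q*(-5) = -5*Q)
K(t, v) = -5 - 2*t + 9*v (K(t, v) = (-2*t + 9*v) - 5*1 = (-2*t + 9*v) - 5 = -5 - 2*t + 9*v)
Y(5**2) + K(3, 6)*(-68) = 5**2 + (-5 - 2*3 + 9*6)*(-68) = 25 + (-5 - 6 + 54)*(-68) = 25 + 43*(-68) = 25 - 2924 = -2899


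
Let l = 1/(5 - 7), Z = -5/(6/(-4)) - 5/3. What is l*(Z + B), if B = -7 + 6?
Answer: -⅓ ≈ -0.33333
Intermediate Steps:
B = -1
Z = 5/3 (Z = -5/(6*(-¼)) - 5*⅓ = -5/(-3/2) - 5/3 = -5*(-⅔) - 5/3 = 10/3 - 5/3 = 5/3 ≈ 1.6667)
l = -½ (l = 1/(-2) = -½ ≈ -0.50000)
l*(Z + B) = -(5/3 - 1)/2 = -½*⅔ = -⅓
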